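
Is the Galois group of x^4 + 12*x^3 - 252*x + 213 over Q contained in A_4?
No

The polynomial is irreducible of degree 4 over Q. Its discriminant is -6543790848, which is not a perfect square. A Galois group lies in the alternating group exactly when the discriminant is a square in Q, so the Galois group (D_4) is not contained in A_4.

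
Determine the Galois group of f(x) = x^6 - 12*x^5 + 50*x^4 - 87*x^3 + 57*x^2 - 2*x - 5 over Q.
PSL(2,5), A_5 acting on 6 points

The polynomial f is an irreducible sextic over Q, so G = Gal(f/Q) is one of the 16 transitive subgroups 6T1, ..., 6T16 of S_6. The discriminant of f is 30991489 = 5567^2, a perfect square, so G is contained in A_6. The transitive groups of degree 6 contained in A_6 are: A_4 (6T4, order 12), S_4 (6T7, order 24), (C_3 x C_3) : C_4 (6T10, order 36), PSL(2,5) (6T12, order 60), A_6 (6T15, order 360). By Dedekind's theorem, for a prime p not dividing disc(f) the degrees of the irreducible factors of f mod p form the cycle type of an element of G. Factoring f modulo the 21 such primes p <= 79 (skipping 19, which divides the discriminant), each new pattern first appears at: mod 2: f = (x + 1)(x^5 + x^4 + x^3 + x + 1), pattern 5+1; mod 7: f = (x^3 + 3x^2 + x + 1)(x^3 + 6x^2 + 3x + 2), pattern 3+3; mod 61: f = (x + 35)(x + 57)(x^2 + 7x + 30)(x^2 + 11x + 13), pattern 2+2+1+1. No other pattern occurs in this range, so the set of observed cycle types is {5+1, 3+3, 2+2+1+1}. The candidates containing elements of all these cycle types are PSL(2,5) (6T12) of order 60, A_6 (6T15) of order 360; the others are excluded. The observed types are precisely the cycle types that occur in PSL(2,5) (6T12) (apart from the identity). Each of the other remaining candidates has further cycle types, and by the Chebotarev density theorem the matching factorization patterns would occur for a proportion of primes equal to their share of the group: A_6 (6T15) additionally contains elements of type 4+2, 3+1+1+1 (130 of its 360 elements, about 36% of primes). None of the 21 primes tested shows any such pattern (for each of these groups the chance of that is below 10^-4), which rules them out. Hence G = PSL(2,5) (6T12), of order 60.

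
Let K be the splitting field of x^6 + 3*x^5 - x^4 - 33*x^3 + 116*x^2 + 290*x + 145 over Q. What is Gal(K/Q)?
6T10: (C_3 x C_3) : C_4

The polynomial f is an irreducible sextic over Q, so G = Gal(f/Q) is one of the 16 transitive subgroups 6T1, ..., 6T16 of S_6. The discriminant of f is 598116723780625 = 24456425^2, a perfect square, so G is contained in A_6. The transitive groups of degree 6 contained in A_6 are: A_4 (6T4, order 12), S_4 (6T7, order 24), (C_3 x C_3) : C_4 (6T10, order 36), PSL(2,5) (6T12, order 60), A_6 (6T15, order 360). By Dedekind's theorem, for a prime p not dividing disc(f) the degrees of the irreducible factors of f mod p form the cycle type of an element of G. Factoring f modulo the 21 such primes p <= 101 (skipping 5, 7, 29, 61, 79, which divide the discriminant), each new pattern first appears at: mod 2: f = (x^2 + x + 1)(x^4 + x + 1), pattern 4+2; mod 11: f = (x^3 + 6x^2 + 8x + 2)(x^3 + 8x^2 + 9x + 1), pattern 3+3; mod 19: f = (x + 13)(x + 15)(x^2 + 2x + 5)(x^2 + 11x + 2), pattern 2+2+1+1; mod 101: f = (x + 24)(x + 72)(x + 96)(x^3 + 13x^2 + 93x + 80), pattern 3+1+1+1. No other pattern occurs in this range, so the set of observed cycle types is {4+2, 3+3, 2+2+1+1, 3+1+1+1}. The candidates containing elements of all these cycle types are (C_3 x C_3) : C_4 (6T10) of order 36, A_6 (6T15) of order 360; the others are excluded. The observed types are precisely the cycle types that occur in (C_3 x C_3) : C_4 (6T10) (apart from the identity). Each of the other remaining candidates has further cycle types, and by the Chebotarev density theorem the matching factorization patterns would occur for a proportion of primes equal to their share of the group: A_6 (6T15) additionally contains elements of type 5+1 (144 of its 360 elements, about 40% of primes). None of the 21 primes tested shows any such pattern (for each of these groups the chance of that is below 10^-4), which rules them out. Hence G = (C_3 x C_3) : C_4 (6T10), of order 36.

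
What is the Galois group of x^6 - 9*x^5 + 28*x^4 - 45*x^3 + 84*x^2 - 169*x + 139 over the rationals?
The polynomial f is an irreducible sextic over Q, so G = Gal(f/Q) is one of the 16 transitive subgroups 6T1, ..., 6T16 of S_6. The discriminant of f is 54786284800, which is not a perfect square, so G is not contained in A_6. The transitive groups of degree 6 not contained in A_6 are: C_6 (6T1, order 6), S_3 (6T2, order 6), D_6 (6T3, order 12), C_3 x S_3 (6T5, order 18), A_4 x C_2 (6T6, order 24), S_4 (6T8, order 24), S_3 x S_3 (6T9, order 36), S_4 x C_2 (6T11, order 48), (S_3 x S_3) : C_2 (6T13, order 72), PGL(2,5) (6T14, order 120), S_6 (6T16, order 720). By Dedekind's theorem, for a prime p not dividing disc(f) the degrees of the irreducible factors of f mod p form the cycle type of an element of G. Factoring f modulo the 22 such primes p <= 101 (skipping 2, 5, 13, 37, which divide the discriminant), each new pattern first appears at: mod 3: f = (x^3 + x^2 + 2x + 1)(x^3 + 2x^2 + 1), pattern 3+3; mod 17: f = (x + 11)(x + 14)(x^4 + 10x^2 + 11x + 3), pattern 4+1+1; mod 31: f = (x^2 + 4x + 23)(x^2 + 20x + 25)(x^2 + 29x + 10), pattern 2+2+2; mod 67: f = (x + 40)(x + 49)(x^2 + 8x + 39)(x^2 + 28x + 28), pattern 2+2+1+1. No other pattern occurs in this range, so the set of observed cycle types is {3+3, 4+1+1, 2+2+2, 2+2+1+1}. The candidates containing elements of all these cycle types are S_4 (6T8) of order 24, S_4 x C_2 (6T11) of order 48, PGL(2,5) (6T14) of order 120, S_6 (6T16) of order 720; the others are excluded. The observed types are precisely the cycle types that occur in S_4 (6T8) (apart from the identity). Each of the other remaining candidates has further cycle types, and by the Chebotarev density theorem the matching factorization patterns would occur for a proportion of primes equal to their share of the group: S_4 x C_2 (6T11) additionally contains elements of type 6, 4+2, 2+1+1+1+1 (17 of its 48 elements, about 35% of primes); PGL(2,5) (6T14) additionally contains elements of type 6, 5+1 (44 of its 120 elements, about 37% of primes); S_6 (6T16) additionally contains elements of type 6, 5+1, 4+2, 3+2+1, 3+1+1+1, 2+1+1+1+1 (529 of its 720 elements, about 73% of primes). None of the 22 primes tested shows any such pattern (for each of these groups the chance of that is below 10^-4), which rules them out. Hence G = S_4 (6T8), of order 24.

S_4, S_4(6c), the S_4-action on 6 points not in A_6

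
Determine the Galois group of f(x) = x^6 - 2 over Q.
D_6

The polynomial f is an irreducible sextic over Q, so G = Gal(f/Q) is one of the 16 transitive subgroups 6T1, ..., 6T16 of S_6. The discriminant of f is 1492992, which is not a perfect square, so G is not contained in A_6. The transitive groups of degree 6 not contained in A_6 are: C_6 (6T1, order 6), S_3 (6T2, order 6), D_6 (6T3, order 12), C_3 x S_3 (6T5, order 18), A_4 x C_2 (6T6, order 24), S_4 (6T8, order 24), S_3 x S_3 (6T9, order 36), S_4 x C_2 (6T11, order 48), (S_3 x S_3) : C_2 (6T13, order 72), PGL(2,5) (6T14, order 120), S_6 (6T16, order 720). By Dedekind's theorem, for a prime p not dividing disc(f) the degrees of the irreducible factors of f mod p form the cycle type of an element of G. Factoring f modulo the 79 such primes p <= 419 (skipping 2, 3, which divide the discriminant), each new pattern first appears at: mod 5: f = (x^2 + 2)(x^2 + x + 2)(x^2 + 4x + 2), pattern 2+2+2; mod 7: f = (x^3 + 3)(x^3 + 4), pattern 3+3; mod 13: f = (x^6 + 11), pattern 6; mod 17: f = (x + 5)(x + 12)(x^2 + 5x + 8)(x^2 + 12x + 8), pattern 2+2+1+1; mod 31: f = (x + 2)(x + 10)(x + 12)(x + 19)(x + 21)(x + 29), pattern 1+1+1+1+1+1. No other pattern occurs in this range, so the set of observed cycle types is {2+2+2, 3+3, 6, 2+2+1+1, 1+1+1+1+1+1}. The candidates containing elements of all these cycle types are D_6 (6T3) of order 12, A_4 x C_2 (6T6) of order 24, S_3 x S_3 (6T9) of order 36, S_4 x C_2 (6T11) of order 48, (S_3 x S_3) : C_2 (6T13) of order 72, PGL(2,5) (6T14) of order 120, S_6 (6T16) of order 720; the others are excluded. The observed types are precisely the cycle types that occur in D_6 (6T3). Each of the other remaining candidates has further cycle types, and by the Chebotarev density theorem the matching factorization patterns would occur for a proportion of primes equal to their share of the group: A_4 x C_2 (6T6) additionally contains elements of type 2+1+1+1+1 (3 of its 24 elements, about 12% of primes); S_3 x S_3 (6T9) additionally contains elements of type 3+1+1+1 (4 of its 36 elements, about 11% of primes); S_4 x C_2 (6T11) additionally contains elements of type 4+2, 4+1+1, 2+1+1+1+1 (15 of its 48 elements, about 31% of primes); (S_3 x S_3) : C_2 (6T13) additionally contains elements of type 4+2, 3+2+1, 3+1+1+1, 2+1+1+1+1 (40 of its 72 elements, about 56% of primes); PGL(2,5) (6T14) additionally contains elements of type 5+1, 4+1+1 (54 of its 120 elements, about 45% of primes); S_6 (6T16) additionally contains elements of type 5+1, 4+2, 4+1+1, 3+2+1, 3+1+1+1, 2+1+1+1+1 (499 of its 720 elements, about 69% of primes). None of the 79 primes tested shows any such pattern (for each of these groups the chance of that is below 10^-4), which rules them out. Hence G = D_6 (6T3), of order 12.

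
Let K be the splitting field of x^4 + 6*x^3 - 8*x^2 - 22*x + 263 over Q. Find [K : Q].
The degree of the splitting field over Q equals the order of the Galois group, so first determine the group. The polynomial is an irreducible quartic over Q and its discriminant is 788844544, which is not a perfect square, so the Galois group is not contained in A_4. The resolvent cubic y^3 + 8*y^2 - 1184*y - 18368 is irreducible over Q. An irreducible resolvent with non-square discriminant gives S_4. The Galois group S_4 (4T5) has order 24, so the splitting field has degree 24 over Q.

24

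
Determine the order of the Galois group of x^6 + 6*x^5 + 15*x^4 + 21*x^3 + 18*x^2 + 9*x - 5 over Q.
The degree of the splitting field over Q equals the order of the Galois group, so first determine the group. The polynomial f is an irreducible sextic over Q, so G = Gal(f/Q) is one of the 16 transitive subgroups 6T1, ..., 6T16 of S_6. The discriminant of f is 871199469, which is not a perfect square, so G is not contained in A_6. The transitive groups of degree 6 not contained in A_6 are: C_6 (6T1, order 6), S_3 (6T2, order 6), D_6 (6T3, order 12), C_3 x S_3 (6T5, order 18), A_4 x C_2 (6T6, order 24), S_4 (6T8, order 24), S_3 x S_3 (6T9, order 36), S_4 x C_2 (6T11, order 48), (S_3 x S_3) : C_2 (6T13, order 72), PGL(2,5) (6T14, order 120), S_6 (6T16, order 720). By Dedekind's theorem, for a prime p not dividing disc(f) the degrees of the irreducible factors of f mod p form the cycle type of an element of G. Factoring f modulo the 16 such primes p <= 67 (skipping 3, 7, 29, which divide the discriminant), each new pattern first appears at: mod 2: f = (x^6 + x^4 + x^3 + x + 1), pattern 6; mod 5: f = (x)(x + 4)(x^2 + 3x + 3)(x^2 + 4x + 2), pattern 2+2+1+1; mod 13: f = (x + 8)(x + 9)(x + 12)(x^3 + 3x^2 + 3x + 10), pattern 3+1+1+1; mod 19: f = (x^2 + 6x + 15)(x^2 + 8x + 1)(x^2 + 11x + 6), pattern 2+2+2; mod 67: f = (x^3 + 3x^2 + 3x + 20)(x^3 + 3x^2 + 3x + 50), pattern 3+3. No other pattern occurs in this range, so the set of observed cycle types is {6, 2+2+1+1, 3+1+1+1, 2+2+2, 3+3}. The candidates containing elements of all these cycle types are S_3 x S_3 (6T9) of order 36, (S_3 x S_3) : C_2 (6T13) of order 72, S_6 (6T16) of order 720; the others are excluded. The observed types are precisely the cycle types that occur in S_3 x S_3 (6T9) (apart from the identity). Each of the other remaining candidates has further cycle types, and by the Chebotarev density theorem the matching factorization patterns would occur for a proportion of primes equal to their share of the group: (S_3 x S_3) : C_2 (6T13) additionally contains elements of type 4+2, 3+2+1, 2+1+1+1+1 (36 of its 72 elements, about 50% of primes); S_6 (6T16) additionally contains elements of type 5+1, 4+2, 4+1+1, 3+2+1, 2+1+1+1+1 (459 of its 720 elements, about 64% of primes). None of the 16 primes tested shows any such pattern (for each of these groups the chance of that is below 10^-4), which rules them out. Hence G = S_3 x S_3 (6T9), of order 36. The Galois group S_3 x S_3 (6T9) has order 36, so the splitting field has degree 36 over Q.

36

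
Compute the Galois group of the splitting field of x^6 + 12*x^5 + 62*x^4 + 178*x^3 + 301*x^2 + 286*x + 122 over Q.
The polynomial f is an irreducible sextic over Q, so G = Gal(f/Q) is one of the 16 transitive subgroups 6T1, ..., 6T16 of S_6. The discriminant of f is -187648, which is not a perfect square, so G is not contained in A_6. The transitive groups of degree 6 not contained in A_6 are: C_6 (6T1, order 6), S_3 (6T2, order 6), D_6 (6T3, order 12), C_3 x S_3 (6T5, order 18), A_4 x C_2 (6T6, order 24), S_4 (6T8, order 24), S_3 x S_3 (6T9, order 36), S_4 x C_2 (6T11, order 48), (S_3 x S_3) : C_2 (6T13, order 72), PGL(2,5) (6T14, order 120), S_6 (6T16, order 720). By Dedekind's theorem, for a prime p not dividing disc(f) the degrees of the irreducible factors of f mod p form the cycle type of an element of G. Factoring f modulo the 29 such primes p <= 113 (skipping 2, which divides the discriminant), each new pattern first appears at: mod 3: f = (x^6 + 2x^4 + x^3 + x^2 + x + 2), pattern 6; mod 5: f = (x + 1)(x^2 + 3)(x^3 + x^2 + 3x + 4), pattern 3+2+1; mod 7: f = (x^2 + 3x + 1)(x^4 + 2x^3 + 6x^2 + 4x + 3), pattern 4+2; mod 17: f = (x^3 + 6x^2 + 13x + 7)(x^3 + 6x^2 + 13x + 15), pattern 3+3; mod 19: f = (x^2 + x + 10)(x^2 + 14x + 12)(x^2 + 16x + 14), pattern 2+2+2; mod 37: f = (x + 23)(x + 36)(x^2 + 7x + 20)(x^2 + 20x + 34), pattern 2+2+1+1; mod 41: f = (x + 4)(x + 19)(x + 24)(x^3 + 6x^2 + 13x + 2), pattern 3+1+1+1; mod 113: f = (x + 13)(x + 23)(x + 25)(x + 81)(x^2 + 96x + 65), pattern 2+1+1+1+1. No other pattern occurs in this range, so the set of observed cycle types is {6, 3+2+1, 4+2, 3+3, 2+2+2, 2+2+1+1, 3+1+1+1, 2+1+1+1+1}. The candidates containing elements of all these cycle types are (S_3 x S_3) : C_2 (6T13) of order 72, S_6 (6T16) of order 720; the others are excluded. The observed types are precisely the cycle types that occur in (S_3 x S_3) : C_2 (6T13) (apart from the identity). Each of the other remaining candidates has further cycle types, and by the Chebotarev density theorem the matching factorization patterns would occur for a proportion of primes equal to their share of the group: S_6 (6T16) additionally contains elements of type 5+1, 4+1+1 (234 of its 720 elements, about 32% of primes). None of the 29 primes tested shows any such pattern (for each of these groups the chance of that is below 10^-4), which rules them out. Hence G = (S_3 x S_3) : C_2 (6T13), of order 72.

(S_3 x S_3) : C_2 (also written G72)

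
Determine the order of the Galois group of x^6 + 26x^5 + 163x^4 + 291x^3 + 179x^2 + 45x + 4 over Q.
The degree of the splitting field over Q equals the order of the Galois group, so first determine the group. The polynomial f is an irreducible sextic over Q, so G = Gal(f/Q) is one of the 16 transitive subgroups 6T1, ..., 6T16 of S_6. The discriminant of f is 30991489 = 5567^2, a perfect square, so G is contained in A_6. The transitive groups of degree 6 contained in A_6 are: A_4 (6T4, order 12), S_4 (6T7, order 24), (C_3 x C_3) : C_4 (6T10, order 36), PSL(2,5) (6T12, order 60), A_6 (6T15, order 360). By Dedekind's theorem, for a prime p not dividing disc(f) the degrees of the irreducible factors of f mod p form the cycle type of an element of G. Factoring f modulo the 21 such primes p <= 79 (skipping 19, which divides the discriminant), each new pattern first appears at: mod 2: f = (x)(x^5 + x^3 + x^2 + x + 1), pattern 5+1; mod 7: f = (x^3 + 2x^2 + 1)(x^3 + 3x^2 + 3x + 4), pattern 3+3; mod 61: f = (x + 9)(x + 15)(x^2 + 5x + 41)(x^2 + 58x + 15), pattern 2+2+1+1. No other pattern occurs in this range, so the set of observed cycle types is {5+1, 3+3, 2+2+1+1}. The candidates containing elements of all these cycle types are PSL(2,5) (6T12) of order 60, A_6 (6T15) of order 360; the others are excluded. The observed types are precisely the cycle types that occur in PSL(2,5) (6T12) (apart from the identity). Each of the other remaining candidates has further cycle types, and by the Chebotarev density theorem the matching factorization patterns would occur for a proportion of primes equal to their share of the group: A_6 (6T15) additionally contains elements of type 4+2, 3+1+1+1 (130 of its 360 elements, about 36% of primes). None of the 21 primes tested shows any such pattern (for each of these groups the chance of that is below 10^-4), which rules them out. Hence G = PSL(2,5) (6T12), of order 60. The Galois group PSL(2,5) (6T12) has order 60, so the splitting field has degree 60 over Q.

60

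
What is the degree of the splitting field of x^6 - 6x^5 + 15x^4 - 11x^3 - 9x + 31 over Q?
72

The degree of the splitting field over Q equals the order of the Galois group, so first determine the group. The polynomial f is an irreducible sextic over Q, so G = Gal(f/Q) is one of the 16 transitive subgroups 6T1, ..., 6T16 of S_6. The discriminant of f is -945145936107, which is not a perfect square, so G is not contained in A_6. The transitive groups of degree 6 not contained in A_6 are: C_6 (6T1, order 6), S_3 (6T2, order 6), D_6 (6T3, order 12), C_3 x S_3 (6T5, order 18), A_4 x C_2 (6T6, order 24), S_4 (6T8, order 24), S_3 x S_3 (6T9, order 36), S_4 x C_2 (6T11, order 48), (S_3 x S_3) : C_2 (6T13, order 72), PGL(2,5) (6T14, order 120), S_6 (6T16, order 720). By Dedekind's theorem, for a prime p not dividing disc(f) the degrees of the irreducible factors of f mod p form the cycle type of an element of G. Factoring f modulo the 27 such primes p <= 127 (skipping 3, 17, 19, 43, which divide the discriminant), each new pattern first appears at: mod 2: f = (x^6 + x^4 + x^3 + x + 1), pattern 6; mod 7: f = (x + 6)(x^2 + 5x + 5)(x^3 + 4x^2 + 6x + 5), pattern 3+2+1; mod 11: f = (x^2 + 9)(x^4 + 5x^3 + 6x^2 + 10x + 1), pattern 4+2; mod 13: f = (x + 3)(x + 5)(x^2 + 5x + 5)(x^2 + 7x + 7), pattern 2+2+1+1; mod 61: f = (x + 5)(x + 19)(x + 34)(x + 48)(x^2 + 10x + 18), pattern 2+1+1+1+1; mod 97: f = (x + 12)(x + 24)(x + 58)(x^3 + 94x^2 + 55x + 84), pattern 3+1+1+1; mod 113: f = (x^2 + 50x + 97)(x^2 + 59x + 86)(x^2 + 111x + 38), pattern 2+2+2; mod 127: f = (x^3 + 124x^2 + 52x + 101)(x^3 + 124x^2 + 81x + 33), pattern 3+3. No other pattern occurs in this range, so the set of observed cycle types is {6, 3+2+1, 4+2, 2+2+1+1, 2+1+1+1+1, 3+1+1+1, 2+2+2, 3+3}. The candidates containing elements of all these cycle types are (S_3 x S_3) : C_2 (6T13) of order 72, S_6 (6T16) of order 720; the others are excluded. The observed types are precisely the cycle types that occur in (S_3 x S_3) : C_2 (6T13) (apart from the identity). Each of the other remaining candidates has further cycle types, and by the Chebotarev density theorem the matching factorization patterns would occur for a proportion of primes equal to their share of the group: S_6 (6T16) additionally contains elements of type 5+1, 4+1+1 (234 of its 720 elements, about 32% of primes). None of the 27 primes tested shows any such pattern (for each of these groups the chance of that is below 10^-4), which rules them out. Hence G = (S_3 x S_3) : C_2 (6T13), of order 72. The Galois group (S_3 x S_3) : C_2 (6T13) has order 72, so the splitting field has degree 72 over Q.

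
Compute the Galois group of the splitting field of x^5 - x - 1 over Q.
S_5 (also written S5)

The polynomial f is an irreducible quintic over Q, so G = Gal(f/Q) is a transitive subgroup of S_5: one of C_5 (5T1, order 5), D_5 (5T2, order 10), F_20 (5T3, order 20), A_5 (5T4, order 60) or S_5 (5T5, order 120). The discriminant of f is 2869, which is not a perfect square, so G is not contained in A_5. The transitive groups of degree 5 not contained in A_5 are: F_20 (5T3, order 20), S_5 (5T5, order 120). By Dedekind's theorem, for a prime p not dividing disc(f) the degrees of the irreducible factors of f mod p form the cycle type of an element of G. Factoring f modulo the first such prime p = 2, each new pattern first appears at: mod 2: f = (x^2 + x + 1)(x^3 + x^2 + 1), pattern 3+2. No other pattern occurs in this range, so the set of observed cycle types is {3+2}. Among the candidates above, the only group containing elements of all these cycle types is S_5 (5T5) — F_20 (5T3) lacks at least one of them. Hence G = S_5 (5T5), of order 120.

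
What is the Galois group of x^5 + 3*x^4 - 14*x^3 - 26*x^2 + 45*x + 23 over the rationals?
C_5 (order 5)

The polynomial f is an irreducible quintic over Q, so G = Gal(f/Q) is a transitive subgroup of S_5: one of C_5 (5T1, order 5), D_5 (5T2, order 10), F_20 (5T3, order 20), A_5 (5T4, order 60) or S_5 (5T5, order 120). The discriminant of f is 15352201216 = 123904^2, a perfect square, so G is contained in A_5. The transitive groups of degree 5 contained in A_5 are: C_5 (5T1, order 5), D_5 (5T2, order 10), A_5 (5T4, order 60). By Dedekind's theorem, for a prime p not dividing disc(f) the degrees of the irreducible factors of f mod p form the cycle type of an element of G. Factoring f modulo the 14 such primes p <= 53 (skipping 2, 11, which divide the discriminant), each new pattern first appears at: mod 3: f = (x^5 + x^3 + x^2 + 2), pattern 5; mod 23: f = (x)(x + 6)(x + 9)(x + 13)(x + 21), pattern 1+1+1+1+1. No other pattern occurs in this range, so the set of observed cycle types is {5, 1+1+1+1+1}. The candidates containing elements of all these cycle types are C_5 (5T1) of order 5, D_5 (5T2) of order 10, A_5 (5T4) of order 60; the others are excluded. The observed types are precisely the cycle types that occur in C_5 (5T1). Each of the other remaining candidates has further cycle types, and by the Chebotarev density theorem the matching factorization patterns would occur for a proportion of primes equal to their share of the group: D_5 (5T2) additionally contains elements of type 2+2+1 (5 of its 10 elements, about 50% of primes); A_5 (5T4) additionally contains elements of type 3+1+1, 2+2+1 (35 of its 60 elements, about 58% of primes). None of the 14 primes tested shows any such pattern (for each of these groups the chance of that is below 10^-4), which rules them out. Hence G = C_5 (5T1), of order 5.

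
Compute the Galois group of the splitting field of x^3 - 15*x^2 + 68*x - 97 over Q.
The polynomial is an irreducible cubic over Q and its discriminant is 49 = 7^2, a perfect square. For an irreducible cubic, a square discriminant forces the Galois group to be A_3, the cyclic group of order 3.

C_3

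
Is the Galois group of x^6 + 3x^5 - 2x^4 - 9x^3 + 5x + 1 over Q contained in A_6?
No

The polynomial is irreducible of degree 6 over Q. Its discriminant is 810448, which is not a perfect square. A Galois group lies in the alternating group exactly when the discriminant is a square in Q, so the Galois group (S_3) is not contained in A_6.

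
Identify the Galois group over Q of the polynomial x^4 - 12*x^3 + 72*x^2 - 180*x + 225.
The polynomial is an irreducible quartic over Q and its discriminant is 228614400 = 15120^2, a perfect square, so the Galois group is contained in A_4. The resolvent cubic y^3 - 72*y^2 + 1260*y splits completely over Q, which gives the Klein four-group V_4.

V_4 (also written V4)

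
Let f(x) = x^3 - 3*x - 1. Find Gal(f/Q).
C_3 (also written C3)

The polynomial is an irreducible cubic over Q and its discriminant is 81 = 9^2, a perfect square. For an irreducible cubic, a square discriminant forces the Galois group to be A_3, the cyclic group of order 3.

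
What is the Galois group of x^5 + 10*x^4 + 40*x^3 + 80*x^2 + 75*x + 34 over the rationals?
The polynomial f is an irreducible quintic over Q, so G = Gal(f/Q) is a transitive subgroup of S_5: one of C_5 (5T1, order 5), D_5 (5T2, order 10), F_20 (5T3, order 20), A_5 (5T4, order 60) or S_5 (5T5, order 120). The discriminant of f is 64000000 = 8000^2, a perfect square, so G is contained in A_5. The transitive groups of degree 5 contained in A_5 are: C_5 (5T1, order 5), D_5 (5T2, order 10), A_5 (5T4, order 60). By Dedekind's theorem, for a prime p not dividing disc(f) the degrees of the irreducible factors of f mod p form the cycle type of an element of G. Factoring f modulo the 23 such primes p <= 97 (skipping 2, 5, which divide the discriminant), each new pattern first appears at: mod 3: f = (x + 2)(x^2 + 1)(x^2 + 2x + 2), pattern 2+2+1; mod 7: f = (x^5 + 3x^4 + 5x^3 + 3x^2 + 5x + 6), pattern 5. No other pattern occurs in this range, so the set of observed cycle types is {2+2+1, 5}. The candidates containing elements of all these cycle types are D_5 (5T2) of order 10, A_5 (5T4) of order 60; the others are excluded. The observed types are precisely the cycle types that occur in D_5 (5T2) (apart from the identity). Each of the other remaining candidates has further cycle types, and by the Chebotarev density theorem the matching factorization patterns would occur for a proportion of primes equal to their share of the group: A_5 (5T4) additionally contains elements of type 3+1+1 (20 of its 60 elements, about 33% of primes). None of the 23 primes tested shows any such pattern (for each of these groups the chance of that is below 10^-4), which rules them out. Hence G = D_5 (5T2), of order 10.

5T2: D_5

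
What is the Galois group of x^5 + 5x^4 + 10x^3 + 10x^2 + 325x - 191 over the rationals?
The polynomial f is an irreducible quintic over Q, so G = Gal(f/Q) is a transitive subgroup of S_5: one of C_5 (5T1, order 5), D_5 (5T2, order 10), F_20 (5T3, order 20), A_5 (5T4, order 60) or S_5 (5T5, order 120). The discriminant of f is 1073741824000000 = 32768000^2, a perfect square, so G is contained in A_5. The transitive groups of degree 5 contained in A_5 are: C_5 (5T1, order 5), D_5 (5T2, order 10), A_5 (5T4, order 60). By Dedekind's theorem, for a prime p not dividing disc(f) the degrees of the irreducible factors of f mod p form the cycle type of an element of G. Factoring f modulo the 2 such primes p <= 7 (skipping 2, 5, which divide the discriminant), each new pattern first appears at: mod 3: f = (x^5 + 2x^4 + x^3 + x^2 + x + 1), pattern 5; mod 7: f = (x + 2)(x + 4)(x^3 + 6x^2 + x + 5), pattern 3+1+1. No other pattern occurs in this range, so the set of observed cycle types is {5, 3+1+1}. Among the candidates above, the only group containing elements of all these cycle types is A_5 (5T4) — each of C_5 (5T1), D_5 (5T2) lacks at least one of them. Hence G = A_5 (5T4), of order 60.

A_5 (also written A5)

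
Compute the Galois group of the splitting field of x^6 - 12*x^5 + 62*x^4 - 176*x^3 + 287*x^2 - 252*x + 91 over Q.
The polynomial f is an irreducible sextic over Q, so G = Gal(f/Q) is one of the 16 transitive subgroups 6T1, ..., 6T16 of S_6. The discriminant of f is 153664 = 392^2, a perfect square, so G is contained in A_6. The transitive groups of degree 6 contained in A_6 are: A_4 (6T4, order 12), S_4 (6T7, order 24), (C_3 x C_3) : C_4 (6T10, order 36), PSL(2,5) (6T12, order 60), A_6 (6T15, order 360). By Dedekind's theorem, for a prime p not dividing disc(f) the degrees of the irreducible factors of f mod p form the cycle type of an element of G. Factoring f modulo the 33 such primes p <= 149 (skipping 2, 7, which divide the discriminant), each new pattern first appears at: mod 3: f = (x^3 + x^2 + 2x + 1)(x^3 + 2x^2 + x + 1), pattern 3+3; mod 13: f = (x)(x + 9)(x^2 + 9x + 2)(x^2 + 9x + 12), pattern 2+2+1+1. No other pattern occurs in this range, so the set of observed cycle types is {3+3, 2+2+1+1}. The candidates containing elements of all these cycle types are A_4 (6T4) of order 12, S_4 (6T7) of order 24, (C_3 x C_3) : C_4 (6T10) of order 36, PSL(2,5) (6T12) of order 60, A_6 (6T15) of order 360; the others are excluded. The observed types are precisely the cycle types that occur in A_4 (6T4) (apart from the identity). Each of the other remaining candidates has further cycle types, and by the Chebotarev density theorem the matching factorization patterns would occur for a proportion of primes equal to their share of the group: S_4 (6T7) additionally contains elements of type 4+2 (6 of its 24 elements, about 25% of primes); (C_3 x C_3) : C_4 (6T10) additionally contains elements of type 4+2, 3+1+1+1 (22 of its 36 elements, about 61% of primes); PSL(2,5) (6T12) additionally contains elements of type 5+1 (24 of its 60 elements, about 40% of primes); A_6 (6T15) additionally contains elements of type 5+1, 4+2, 3+1+1+1 (274 of its 360 elements, about 76% of primes). None of the 33 primes tested shows any such pattern (for each of these groups the chance of that is below 10^-4), which rules them out. Hence G = A_4 (6T4), of order 12.

A_4 (order 12)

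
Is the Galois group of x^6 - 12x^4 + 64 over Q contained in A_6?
No

The polynomial is irreducible of degree 6 over Q. Its discriminant is -450868486864896, which is not a perfect square. A Galois group lies in the alternating group exactly when the discriminant is a square in Q, so the Galois group (A_4 x C_2) is not contained in A_6.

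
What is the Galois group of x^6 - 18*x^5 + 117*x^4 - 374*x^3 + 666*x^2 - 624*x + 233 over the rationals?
A_4 x C_2 (also written A4xC2)

The polynomial f is an irreducible sextic over Q, so G = Gal(f/Q) is one of the 16 transitive subgroups 6T1, ..., 6T16 of S_6. The discriminant of f is -30366624190464, which is not a perfect square, so G is not contained in A_6. The transitive groups of degree 6 not contained in A_6 are: C_6 (6T1, order 6), S_3 (6T2, order 6), D_6 (6T3, order 12), C_3 x S_3 (6T5, order 18), A_4 x C_2 (6T6, order 24), S_4 (6T8, order 24), S_3 x S_3 (6T9, order 36), S_4 x C_2 (6T11, order 48), (S_3 x S_3) : C_2 (6T13, order 72), PGL(2,5) (6T14, order 120), S_6 (6T16, order 720). By Dedekind's theorem, for a prime p not dividing disc(f) the degrees of the irreducible factors of f mod p form the cycle type of an element of G. Factoring f modulo the 33 such primes p <= 149 (skipping 2, 3, which divide the discriminant), each new pattern first appears at: mod 5: f = (x^3 + 3x^2 + 2x + 3)(x^3 + 4x^2 + 3x + 1), pattern 3+3; mod 7: f = (x^6 + 3x^5 + 5x^4 + 4x^3 + x^2 + 6x + 2), pattern 6; mod 17: f = (x + 7)(x + 15)(x^2 + 3x + 12)(x^2 + 8x + 6), pattern 2+2+1+1; mod 19: f = (x + 1)(x + 7)(x + 11)(x + 12)(x^2 + 8x + 2), pattern 2+1+1+1+1; mod 71: f = (x^2 + 5x + 42)(x^2 + 15x + 41)(x^2 + 33x + 9), pattern 2+2+2. No other pattern occurs in this range, so the set of observed cycle types is {3+3, 6, 2+2+1+1, 2+1+1+1+1, 2+2+2}. The candidates containing elements of all these cycle types are A_4 x C_2 (6T6) of order 24, S_4 x C_2 (6T11) of order 48, (S_3 x S_3) : C_2 (6T13) of order 72, S_6 (6T16) of order 720; the others are excluded. The observed types are precisely the cycle types that occur in A_4 x C_2 (6T6) (apart from the identity). Each of the other remaining candidates has further cycle types, and by the Chebotarev density theorem the matching factorization patterns would occur for a proportion of primes equal to their share of the group: S_4 x C_2 (6T11) additionally contains elements of type 4+2, 4+1+1 (12 of its 48 elements, about 25% of primes); (S_3 x S_3) : C_2 (6T13) additionally contains elements of type 4+2, 3+2+1, 3+1+1+1 (34 of its 72 elements, about 47% of primes); S_6 (6T16) additionally contains elements of type 5+1, 4+2, 4+1+1, 3+2+1, 3+1+1+1 (484 of its 720 elements, about 67% of primes). None of the 33 primes tested shows any such pattern (for each of these groups the chance of that is below 10^-4), which rules them out. Hence G = A_4 x C_2 (6T6), of order 24.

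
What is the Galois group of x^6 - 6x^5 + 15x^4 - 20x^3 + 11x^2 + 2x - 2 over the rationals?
6T11: S_4 x C_2

The polynomial f is an irreducible sextic over Q, so G = Gal(f/Q) is one of the 16 transitive subgroups 6T1, ..., 6T16 of S_6. The discriminant of f is -3356224, which is not a perfect square, so G is not contained in A_6. The transitive groups of degree 6 not contained in A_6 are: C_6 (6T1, order 6), S_3 (6T2, order 6), D_6 (6T3, order 12), C_3 x S_3 (6T5, order 18), A_4 x C_2 (6T6, order 24), S_4 (6T8, order 24), S_3 x S_3 (6T9, order 36), S_4 x C_2 (6T11, order 48), (S_3 x S_3) : C_2 (6T13, order 72), PGL(2,5) (6T14, order 120), S_6 (6T16, order 720). By Dedekind's theorem, for a prime p not dividing disc(f) the degrees of the irreducible factors of f mod p form the cycle type of an element of G. Factoring f modulo the 67 such primes p <= 347 (skipping 2, 229, which divide the discriminant), each new pattern first appears at: mod 3: f = (x^6 + x^3 + 2x^2 + 2x + 1), pattern 6; mod 5: f = (x^3 + 4x + 3)(x^3 + 4x^2 + x + 1), pattern 3+3; mod 7: f = (x + 1)(x + 4)(x^4 + 3x^3 + 3x^2 + 2x + 3), pattern 4+1+1; mod 13: f = (x^2 + 11x + 6)(x^4 + 9x^3 + x^2 + 6x + 4), pattern 4+2; mod 23: f = (x^2 + 3x + 14)(x^2 + 16x + 1)(x^2 + 21x + 13), pattern 2+2+2; mod 29: f = (x + 9)(x + 18)(x^2 + 26x + 9)(x^2 + 28x + 7), pattern 2+2+1+1; mod 193: f = (x + 5)(x + 43)(x + 93)(x + 98)(x + 148)(x + 186), pattern 1+1+1+1+1+1; mod 347: f = (x + 2)(x + 150)(x + 195)(x + 343)(x^2 + 345x + 256), pattern 2+1+1+1+1. No other pattern occurs in this range, so the set of observed cycle types is {6, 3+3, 4+1+1, 4+2, 2+2+2, 2+2+1+1, 1+1+1+1+1+1, 2+1+1+1+1}. The candidates containing elements of all these cycle types are S_4 x C_2 (6T11) of order 48, S_6 (6T16) of order 720; the others are excluded. The observed types are precisely the cycle types that occur in S_4 x C_2 (6T11). Each of the other remaining candidates has further cycle types, and by the Chebotarev density theorem the matching factorization patterns would occur for a proportion of primes equal to their share of the group: S_6 (6T16) additionally contains elements of type 5+1, 3+2+1, 3+1+1+1 (304 of its 720 elements, about 42% of primes). None of the 67 primes tested shows any such pattern (for each of these groups the chance of that is below 10^-4), which rules them out. Hence G = S_4 x C_2 (6T11), of order 48.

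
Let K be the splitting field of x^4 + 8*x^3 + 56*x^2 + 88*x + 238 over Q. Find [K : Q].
The degree of the splitting field over Q equals the order of the Galois group, so first determine the group. The polynomial is an irreducible quartic over Q and its discriminant is 4299982848, which is not a perfect square, so the Galois group is not contained in A_4. The resolvent cubic y^3 - 56*y^2 - 248*y + 30336 has exactly one rational root, so the Galois group is C_4 or D_4. The quartic becomes reducible over Q(sqrt(disc)), so the group is C_4. The Galois group C_4 (4T1) has order 4, so the splitting field has degree 4 over Q.

4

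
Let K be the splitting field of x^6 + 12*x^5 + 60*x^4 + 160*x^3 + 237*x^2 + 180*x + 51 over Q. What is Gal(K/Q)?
The polynomial f is an irreducible sextic over Q, so G = Gal(f/Q) is one of the 16 transitive subgroups 6T1, ..., 6T16 of S_6. The discriminant of f is 419904 = 648^2, a perfect square, so G is contained in A_6. The transitive groups of degree 6 contained in A_6 are: A_4 (6T4, order 12), S_4 (6T7, order 24), (C_3 x C_3) : C_4 (6T10, order 36), PSL(2,5) (6T12, order 60), A_6 (6T15, order 360). By Dedekind's theorem, for a prime p not dividing disc(f) the degrees of the irreducible factors of f mod p form the cycle type of an element of G. Factoring f modulo the 33 such primes p <= 149 (skipping 2, 3, which divide the discriminant), each new pattern first appears at: mod 5: f = (x^3 + x + 4)(x^3 + 2x^2 + 4x + 4), pattern 3+3; mod 17: f = (x)(x + 4)(x^2 + 4x + 1)(x^2 + 4x + 11), pattern 2+2+1+1; mod 71: f = (x + 6)(x + 7)(x + 34)(x + 41)(x + 68)(x + 69), pattern 1+1+1+1+1+1. No other pattern occurs in this range, so the set of observed cycle types is {3+3, 2+2+1+1, 1+1+1+1+1+1}. The candidates containing elements of all these cycle types are A_4 (6T4) of order 12, S_4 (6T7) of order 24, (C_3 x C_3) : C_4 (6T10) of order 36, PSL(2,5) (6T12) of order 60, A_6 (6T15) of order 360; the others are excluded. The observed types are precisely the cycle types that occur in A_4 (6T4). Each of the other remaining candidates has further cycle types, and by the Chebotarev density theorem the matching factorization patterns would occur for a proportion of primes equal to their share of the group: S_4 (6T7) additionally contains elements of type 4+2 (6 of its 24 elements, about 25% of primes); (C_3 x C_3) : C_4 (6T10) additionally contains elements of type 4+2, 3+1+1+1 (22 of its 36 elements, about 61% of primes); PSL(2,5) (6T12) additionally contains elements of type 5+1 (24 of its 60 elements, about 40% of primes); A_6 (6T15) additionally contains elements of type 5+1, 4+2, 3+1+1+1 (274 of its 360 elements, about 76% of primes). None of the 33 primes tested shows any such pattern (for each of these groups the chance of that is below 10^-4), which rules them out. Hence G = A_4 (6T4), of order 12.

A_4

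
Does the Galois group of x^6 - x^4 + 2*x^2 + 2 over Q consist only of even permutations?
The polynomial is irreducible of degree 6 over Q. Its discriminant is -5120000, which is not a perfect square. A Galois group lies in the alternating group exactly when the discriminant is a square in Q, so the Galois group (S_4) is not contained in A_6.

No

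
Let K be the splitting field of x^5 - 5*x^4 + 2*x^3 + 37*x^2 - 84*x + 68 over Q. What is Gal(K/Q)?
5T5: S_5

The polynomial f is an irreducible quintic over Q, so G = Gal(f/Q) is a transitive subgroup of S_5: one of C_5 (5T1, order 5), D_5 (5T2, order 10), F_20 (5T3, order 20), A_5 (5T4, order 60) or S_5 (5T5, order 120). The discriminant of f is 2303279104, which is not a perfect square, so G is not contained in A_5. The transitive groups of degree 5 not contained in A_5 are: F_20 (5T3, order 20), S_5 (5T5, order 120). By Dedekind's theorem, for a prime p not dividing disc(f) the degrees of the irreducible factors of f mod p form the cycle type of an element of G. Factoring f modulo the 5 such primes p <= 17 (skipping 2, 7, which divide the discriminant), each new pattern first appears at: mod 3: f = (x^5 + x^4 + 2x^3 + x^2 + 2), pattern 5; mod 17: f = (x)(x + 6)(x^3 + 6x^2 + 3), pattern 3+1+1. No other pattern occurs in this range, so the set of observed cycle types is {5, 3+1+1}. Among the candidates above, the only group containing elements of all these cycle types is S_5 (5T5) — F_20 (5T3) lacks at least one of them. Hence G = S_5 (5T5), of order 120.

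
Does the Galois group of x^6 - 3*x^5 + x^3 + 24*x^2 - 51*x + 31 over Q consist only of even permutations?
No

The polynomial is irreducible of degree 6 over Q. Its discriminant is -67744512, which is not a perfect square. A Galois group lies in the alternating group exactly when the discriminant is a square in Q, so the Galois group (S_3) is not contained in A_6.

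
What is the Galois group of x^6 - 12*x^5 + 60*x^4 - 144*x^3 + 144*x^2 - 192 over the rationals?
S_3 x S_3

The polynomial f is an irreducible sextic over Q, so G = Gal(f/Q) is one of the 16 transitive subgroups 6T1, ..., 6T16 of S_6. The discriminant of f is 5410421842378752, which is not a perfect square, so G is not contained in A_6. The transitive groups of degree 6 not contained in A_6 are: C_6 (6T1, order 6), S_3 (6T2, order 6), D_6 (6T3, order 12), C_3 x S_3 (6T5, order 18), A_4 x C_2 (6T6, order 24), S_4 (6T8, order 24), S_3 x S_3 (6T9, order 36), S_4 x C_2 (6T11, order 48), (S_3 x S_3) : C_2 (6T13, order 72), PGL(2,5) (6T14, order 120), S_6 (6T16, order 720). By Dedekind's theorem, for a prime p not dividing disc(f) the degrees of the irreducible factors of f mod p form the cycle type of an element of G. Factoring f modulo the 23 such primes p <= 97 (skipping 2, 3, which divide the discriminant), each new pattern first appears at: mod 5: f = (x^6 + 3x^5 + x^3 + 4x^2 + 3), pattern 6; mod 11: f = (x + 3)(x + 10)(x^2 + 2x + 6)(x^2 + 6x + 7), pattern 2+2+1+1; mod 13: f = (x + 1)(x + 7)(x + 12)(x^3 + 7x^2 + 12x + 7), pattern 3+1+1+1; mod 31: f = (x^2 + 9x + 22)(x^2 + 11x + 8)(x^2 + 30x + 13), pattern 2+2+2; mod 97: f = (x^3 + 91x^2 + 12x + 17)(x^3 + 91x^2 + 12x + 80), pattern 3+3. No other pattern occurs in this range, so the set of observed cycle types is {6, 2+2+1+1, 3+1+1+1, 2+2+2, 3+3}. The candidates containing elements of all these cycle types are S_3 x S_3 (6T9) of order 36, (S_3 x S_3) : C_2 (6T13) of order 72, S_6 (6T16) of order 720; the others are excluded. The observed types are precisely the cycle types that occur in S_3 x S_3 (6T9) (apart from the identity). Each of the other remaining candidates has further cycle types, and by the Chebotarev density theorem the matching factorization patterns would occur for a proportion of primes equal to their share of the group: (S_3 x S_3) : C_2 (6T13) additionally contains elements of type 4+2, 3+2+1, 2+1+1+1+1 (36 of its 72 elements, about 50% of primes); S_6 (6T16) additionally contains elements of type 5+1, 4+2, 4+1+1, 3+2+1, 2+1+1+1+1 (459 of its 720 elements, about 64% of primes). None of the 23 primes tested shows any such pattern (for each of these groups the chance of that is below 10^-4), which rules them out. Hence G = S_3 x S_3 (6T9), of order 36.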